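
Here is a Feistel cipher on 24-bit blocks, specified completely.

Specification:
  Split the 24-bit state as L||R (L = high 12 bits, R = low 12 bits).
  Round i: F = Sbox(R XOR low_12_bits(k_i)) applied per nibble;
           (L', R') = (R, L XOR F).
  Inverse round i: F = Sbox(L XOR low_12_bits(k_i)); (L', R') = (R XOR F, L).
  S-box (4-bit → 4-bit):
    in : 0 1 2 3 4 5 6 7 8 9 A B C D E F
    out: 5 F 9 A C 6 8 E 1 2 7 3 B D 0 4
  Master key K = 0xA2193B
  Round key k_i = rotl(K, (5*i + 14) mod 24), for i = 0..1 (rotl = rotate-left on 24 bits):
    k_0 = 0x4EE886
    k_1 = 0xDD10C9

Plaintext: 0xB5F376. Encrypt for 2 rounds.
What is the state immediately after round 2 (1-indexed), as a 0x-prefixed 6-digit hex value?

s_0 = plaintext = 0xB5F376
s_1 = Round(s_0, k_0) = 0x37681A
s_2 = Round(s_1, k_1) = 0x81A2AC

0x81A2AC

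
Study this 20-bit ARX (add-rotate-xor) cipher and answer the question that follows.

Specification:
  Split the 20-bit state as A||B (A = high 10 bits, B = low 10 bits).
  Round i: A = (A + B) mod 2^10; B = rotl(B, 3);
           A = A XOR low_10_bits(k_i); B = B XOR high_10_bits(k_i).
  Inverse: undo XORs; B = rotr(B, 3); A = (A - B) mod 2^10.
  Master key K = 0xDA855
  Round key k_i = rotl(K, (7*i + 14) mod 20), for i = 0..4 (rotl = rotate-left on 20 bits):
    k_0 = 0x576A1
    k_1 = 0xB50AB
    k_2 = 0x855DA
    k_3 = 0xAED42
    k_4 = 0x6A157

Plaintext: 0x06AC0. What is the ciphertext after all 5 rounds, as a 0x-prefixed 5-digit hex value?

0x5E91D

s_0 = plaintext = 0x06AC0
s_1 = Round(s_0, k_0) = 0x1EF58
s_2 = Round(s_1, k_1) = 0xDE012
s_3 = Round(s_2, k_2) = 0x94285
s_4 = Round(s_3, k_3) = 0x65E96
s_5 = Round(s_4, k_4) = 0x5E91D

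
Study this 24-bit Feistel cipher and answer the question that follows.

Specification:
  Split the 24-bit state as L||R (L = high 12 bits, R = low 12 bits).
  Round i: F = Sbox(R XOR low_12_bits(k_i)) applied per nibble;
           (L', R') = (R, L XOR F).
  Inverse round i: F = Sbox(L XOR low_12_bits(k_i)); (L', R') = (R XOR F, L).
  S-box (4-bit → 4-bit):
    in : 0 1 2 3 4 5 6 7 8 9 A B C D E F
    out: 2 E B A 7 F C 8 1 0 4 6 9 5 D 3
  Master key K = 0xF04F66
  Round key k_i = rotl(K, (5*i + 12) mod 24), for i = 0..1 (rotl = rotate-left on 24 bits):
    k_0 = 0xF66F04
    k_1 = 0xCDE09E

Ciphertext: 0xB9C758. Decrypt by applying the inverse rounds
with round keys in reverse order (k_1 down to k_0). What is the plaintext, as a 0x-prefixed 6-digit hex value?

s_0 = ciphertext = 0xB9C758
s_1 = InvRound(s_0, k_1) = 0x173B9C
s_2 = InvRound(s_1, k_0) = 0x614173

0x614173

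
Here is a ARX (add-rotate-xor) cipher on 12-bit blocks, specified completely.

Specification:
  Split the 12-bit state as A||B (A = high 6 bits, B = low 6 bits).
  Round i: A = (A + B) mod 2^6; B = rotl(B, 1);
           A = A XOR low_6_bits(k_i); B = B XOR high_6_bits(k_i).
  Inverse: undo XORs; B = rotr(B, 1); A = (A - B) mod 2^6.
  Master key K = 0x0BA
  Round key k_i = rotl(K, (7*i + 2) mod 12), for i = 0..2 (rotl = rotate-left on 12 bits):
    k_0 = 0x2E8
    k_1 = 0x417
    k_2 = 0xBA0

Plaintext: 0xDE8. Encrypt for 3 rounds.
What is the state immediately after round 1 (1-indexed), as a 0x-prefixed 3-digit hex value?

s_0 = plaintext = 0xDE8
s_1 = Round(s_0, k_0) = 0xDDA
s_2 = Round(s_1, k_1) = 0x1A4
s_3 = Round(s_2, k_2) = 0x2A7

0xDDA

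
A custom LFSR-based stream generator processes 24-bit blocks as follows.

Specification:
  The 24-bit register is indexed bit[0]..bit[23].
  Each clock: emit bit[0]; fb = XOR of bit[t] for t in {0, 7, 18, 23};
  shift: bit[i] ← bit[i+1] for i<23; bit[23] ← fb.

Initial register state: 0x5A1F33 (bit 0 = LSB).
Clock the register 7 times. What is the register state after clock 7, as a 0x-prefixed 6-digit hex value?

0x92B43E

reg_0 = 0x5A1F33
clock 1: out=1, reg = 0xAD0F99
clock 2: out=1, reg = 0x5687CC
clock 3: out=0, reg = 0x2B43E6
clock 4: out=0, reg = 0x95A1F3
clock 5: out=1, reg = 0x4AD0F9
clock 6: out=1, reg = 0x25687C
clock 7: out=0, reg = 0x92B43E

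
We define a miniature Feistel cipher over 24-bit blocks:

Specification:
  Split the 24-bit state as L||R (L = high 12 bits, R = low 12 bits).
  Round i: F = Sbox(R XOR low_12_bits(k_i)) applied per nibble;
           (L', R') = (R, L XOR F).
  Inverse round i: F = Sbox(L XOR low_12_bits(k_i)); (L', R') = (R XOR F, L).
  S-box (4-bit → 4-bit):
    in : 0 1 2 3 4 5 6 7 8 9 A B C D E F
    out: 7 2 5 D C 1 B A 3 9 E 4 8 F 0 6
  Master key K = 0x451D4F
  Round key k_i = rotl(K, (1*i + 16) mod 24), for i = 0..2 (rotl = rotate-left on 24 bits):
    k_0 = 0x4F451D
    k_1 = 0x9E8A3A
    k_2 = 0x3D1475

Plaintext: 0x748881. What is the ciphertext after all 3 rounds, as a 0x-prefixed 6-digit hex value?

0xD8F1BE

s_0 = plaintext = 0x748881
s_1 = Round(s_0, k_0) = 0x8818D0
s_2 = Round(s_1, k_1) = 0x8D0D8F
s_3 = Round(s_2, k_2) = 0xD8F1BE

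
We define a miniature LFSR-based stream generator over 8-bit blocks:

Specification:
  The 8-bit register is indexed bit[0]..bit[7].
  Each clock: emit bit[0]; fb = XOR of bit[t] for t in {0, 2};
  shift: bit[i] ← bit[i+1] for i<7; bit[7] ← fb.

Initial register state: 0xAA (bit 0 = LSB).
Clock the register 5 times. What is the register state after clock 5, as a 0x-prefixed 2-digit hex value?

0x05

reg_0 = 0xAA
clock 1: out=0, reg = 0x55
clock 2: out=1, reg = 0x2A
clock 3: out=0, reg = 0x15
clock 4: out=1, reg = 0x0A
clock 5: out=0, reg = 0x05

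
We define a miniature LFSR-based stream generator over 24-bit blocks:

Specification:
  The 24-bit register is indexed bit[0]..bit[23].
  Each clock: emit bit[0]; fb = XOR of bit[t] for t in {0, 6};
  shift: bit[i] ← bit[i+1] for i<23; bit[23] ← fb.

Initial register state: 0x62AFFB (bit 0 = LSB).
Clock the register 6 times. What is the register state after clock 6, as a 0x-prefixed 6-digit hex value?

0x118ABF

reg_0 = 0x62AFFB
clock 1: out=1, reg = 0x3157FD
clock 2: out=1, reg = 0x18ABFE
clock 3: out=0, reg = 0x8C55FF
clock 4: out=1, reg = 0x462AFF
clock 5: out=1, reg = 0x23157F
clock 6: out=1, reg = 0x118ABF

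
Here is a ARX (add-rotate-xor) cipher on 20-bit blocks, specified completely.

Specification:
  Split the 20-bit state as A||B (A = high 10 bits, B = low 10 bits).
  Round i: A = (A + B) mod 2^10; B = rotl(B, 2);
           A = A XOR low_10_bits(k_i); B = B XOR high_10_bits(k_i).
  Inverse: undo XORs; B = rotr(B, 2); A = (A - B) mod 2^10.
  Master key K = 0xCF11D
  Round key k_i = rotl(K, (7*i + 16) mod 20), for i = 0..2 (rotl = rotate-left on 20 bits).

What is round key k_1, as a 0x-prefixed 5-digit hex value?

0x788EE

K = 0xCF11D
k_0 = rotl(K, (7*0+16) mod 20) = rotl(K, 16) = 0xDCF11
k_1 = rotl(K, (7*1+16) mod 20) = rotl(K, 3) = 0x788EE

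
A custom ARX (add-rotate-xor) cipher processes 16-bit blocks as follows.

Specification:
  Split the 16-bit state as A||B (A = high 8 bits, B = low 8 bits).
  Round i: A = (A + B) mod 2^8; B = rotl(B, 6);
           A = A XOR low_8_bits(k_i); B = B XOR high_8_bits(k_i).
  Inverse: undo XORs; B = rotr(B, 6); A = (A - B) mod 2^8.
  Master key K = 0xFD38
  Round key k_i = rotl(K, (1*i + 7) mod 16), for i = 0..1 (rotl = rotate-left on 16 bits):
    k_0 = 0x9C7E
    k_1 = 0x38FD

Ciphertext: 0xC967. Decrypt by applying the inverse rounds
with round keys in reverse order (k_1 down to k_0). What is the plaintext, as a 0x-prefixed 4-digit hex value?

0x4287

s_0 = ciphertext = 0xC967
s_1 = InvRound(s_0, k_1) = 0xB77D
s_2 = InvRound(s_1, k_0) = 0x4287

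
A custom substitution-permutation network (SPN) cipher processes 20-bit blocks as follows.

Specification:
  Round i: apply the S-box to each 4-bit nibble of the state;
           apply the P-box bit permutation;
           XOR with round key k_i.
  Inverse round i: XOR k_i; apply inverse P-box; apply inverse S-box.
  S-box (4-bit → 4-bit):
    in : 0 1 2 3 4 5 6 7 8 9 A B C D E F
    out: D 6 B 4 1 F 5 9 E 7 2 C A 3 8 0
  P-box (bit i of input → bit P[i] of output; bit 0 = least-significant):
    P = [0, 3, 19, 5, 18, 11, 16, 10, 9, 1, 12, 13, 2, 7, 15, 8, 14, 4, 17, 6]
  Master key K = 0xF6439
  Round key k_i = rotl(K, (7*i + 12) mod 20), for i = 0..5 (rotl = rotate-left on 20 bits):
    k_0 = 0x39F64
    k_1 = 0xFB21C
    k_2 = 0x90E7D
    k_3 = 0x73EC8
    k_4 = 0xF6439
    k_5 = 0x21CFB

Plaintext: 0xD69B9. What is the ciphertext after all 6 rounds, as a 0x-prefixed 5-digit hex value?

0x74592

s_0 = plaintext = 0xD69B9
s_1 = Round(s_0, k_0) = 0xA497B
s_2 = Round(s_1, k_1) = 0x3A42A
s_3 = Round(s_2, k_2) = 0xF00F5
s_4 = Round(s_3, k_3) = 0xF8DE5
s_5 = Round(s_4, k_4) = 0x7E392
s_6 = Round(s_5, k_5) = 0x74592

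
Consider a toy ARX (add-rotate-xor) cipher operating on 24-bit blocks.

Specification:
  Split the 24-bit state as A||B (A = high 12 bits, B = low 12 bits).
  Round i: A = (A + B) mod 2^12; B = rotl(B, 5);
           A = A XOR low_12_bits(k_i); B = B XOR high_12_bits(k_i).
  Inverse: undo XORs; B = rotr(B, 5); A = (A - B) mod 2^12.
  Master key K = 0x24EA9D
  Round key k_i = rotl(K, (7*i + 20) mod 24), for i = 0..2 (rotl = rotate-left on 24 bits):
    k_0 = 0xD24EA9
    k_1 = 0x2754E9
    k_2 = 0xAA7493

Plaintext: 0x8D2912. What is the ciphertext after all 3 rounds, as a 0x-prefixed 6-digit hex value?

s_0 = plaintext = 0x8D2912
s_1 = Round(s_0, k_0) = 0xF4DF76
s_2 = Round(s_1, k_1) = 0xA2ACAB
s_3 = Round(s_2, k_2) = 0x246FDE

0x246FDE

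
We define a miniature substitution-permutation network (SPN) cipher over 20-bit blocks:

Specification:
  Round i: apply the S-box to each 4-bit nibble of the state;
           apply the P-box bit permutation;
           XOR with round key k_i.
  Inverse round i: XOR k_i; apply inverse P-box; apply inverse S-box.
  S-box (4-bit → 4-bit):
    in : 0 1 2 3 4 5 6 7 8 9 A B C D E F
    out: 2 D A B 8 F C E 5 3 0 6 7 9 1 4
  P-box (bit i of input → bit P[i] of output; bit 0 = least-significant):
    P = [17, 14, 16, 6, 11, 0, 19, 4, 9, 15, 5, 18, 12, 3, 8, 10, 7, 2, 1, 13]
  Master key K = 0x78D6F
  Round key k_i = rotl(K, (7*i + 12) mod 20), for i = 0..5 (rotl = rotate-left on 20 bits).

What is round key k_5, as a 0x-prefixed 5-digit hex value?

0x6B7BC

K = 0x78D6F
k_0 = rotl(K, (7*0+12) mod 20) = rotl(K, 12) = 0x6F78D
k_1 = rotl(K, (7*1+12) mod 20) = rotl(K, 19) = 0xBC6B7
k_2 = rotl(K, (7*2+12) mod 20) = rotl(K, 6) = 0x35BDE
k_3 = rotl(K, (7*3+12) mod 20) = rotl(K, 13) = 0xDEF1A
k_4 = rotl(K, (7*4+12) mod 20) = rotl(K, 0) = 0x78D6F
k_5 = rotl(K, (7*5+12) mod 20) = rotl(K, 7) = 0x6B7BC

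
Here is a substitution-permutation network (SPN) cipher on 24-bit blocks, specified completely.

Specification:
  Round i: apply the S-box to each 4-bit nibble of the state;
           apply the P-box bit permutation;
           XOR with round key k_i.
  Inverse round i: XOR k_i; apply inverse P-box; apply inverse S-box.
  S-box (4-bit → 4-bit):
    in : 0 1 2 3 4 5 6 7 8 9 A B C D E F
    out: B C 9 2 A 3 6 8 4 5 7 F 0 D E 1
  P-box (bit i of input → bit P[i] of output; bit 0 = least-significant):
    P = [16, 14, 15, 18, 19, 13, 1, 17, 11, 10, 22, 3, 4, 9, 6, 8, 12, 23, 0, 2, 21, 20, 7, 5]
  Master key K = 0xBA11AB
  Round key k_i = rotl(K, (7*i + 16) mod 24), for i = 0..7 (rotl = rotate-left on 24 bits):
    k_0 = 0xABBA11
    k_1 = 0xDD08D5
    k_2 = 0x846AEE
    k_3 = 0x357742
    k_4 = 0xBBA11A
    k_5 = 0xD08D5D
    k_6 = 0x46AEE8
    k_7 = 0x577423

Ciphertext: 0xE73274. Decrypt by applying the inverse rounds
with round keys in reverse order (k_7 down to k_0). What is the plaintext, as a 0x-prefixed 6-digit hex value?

0x8CCAE0

s_0 = ciphertext = 0xE73274
s_1 = InvRound(s_0, k_7) = 0x5EA383
s_2 = InvRound(s_1, k_6) = 0x48109C
s_3 = InvRound(s_2, k_5) = 0x6A15F8
s_4 = InvRound(s_3, k_4) = 0xE58669
s_5 = InvRound(s_4, k_3) = 0x4A7166
s_6 = InvRound(s_5, k_2) = 0x854D27
s_7 = InvRound(s_6, k_1) = 0xECD693
s_8 = InvRound(s_7, k_0) = 0x8CCAE0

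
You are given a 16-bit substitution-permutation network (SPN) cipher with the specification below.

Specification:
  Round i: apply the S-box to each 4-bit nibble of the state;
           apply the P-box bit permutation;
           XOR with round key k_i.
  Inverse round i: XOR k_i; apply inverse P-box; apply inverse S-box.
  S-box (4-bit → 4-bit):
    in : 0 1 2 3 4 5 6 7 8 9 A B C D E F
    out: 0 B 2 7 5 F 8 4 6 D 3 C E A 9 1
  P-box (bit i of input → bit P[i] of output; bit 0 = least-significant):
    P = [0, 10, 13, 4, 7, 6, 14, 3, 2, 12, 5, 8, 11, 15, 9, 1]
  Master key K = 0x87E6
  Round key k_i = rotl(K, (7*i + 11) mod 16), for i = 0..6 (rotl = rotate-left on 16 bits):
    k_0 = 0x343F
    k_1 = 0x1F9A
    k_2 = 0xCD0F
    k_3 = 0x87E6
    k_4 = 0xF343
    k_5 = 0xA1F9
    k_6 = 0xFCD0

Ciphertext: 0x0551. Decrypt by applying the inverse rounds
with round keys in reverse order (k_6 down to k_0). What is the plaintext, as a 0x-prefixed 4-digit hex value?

s_0 = ciphertext = 0x0551
s_1 = InvRound(s_0, k_6) = 0xAD44
s_2 = InvRound(s_1, k_5) = 0xF4E1
s_3 = InvRound(s_2, k_4) = 0xBBF2
s_4 = InvRound(s_3, k_3) = 0xFA0C
s_5 = InvRound(s_4, k_2) = 0xBD03
s_6 = InvRound(s_5, k_1) = 0x80E9
s_7 = InvRound(s_6, k_0) = 0xDAAC

0xDAAC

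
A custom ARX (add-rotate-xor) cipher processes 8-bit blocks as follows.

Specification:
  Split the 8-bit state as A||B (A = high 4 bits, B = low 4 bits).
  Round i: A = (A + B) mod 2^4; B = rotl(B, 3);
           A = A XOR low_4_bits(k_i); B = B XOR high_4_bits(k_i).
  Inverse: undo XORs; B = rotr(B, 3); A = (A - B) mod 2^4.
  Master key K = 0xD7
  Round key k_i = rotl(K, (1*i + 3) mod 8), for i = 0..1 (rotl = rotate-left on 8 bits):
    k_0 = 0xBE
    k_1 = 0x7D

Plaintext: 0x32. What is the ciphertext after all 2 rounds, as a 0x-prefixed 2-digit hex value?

0x82

s_0 = plaintext = 0x32
s_1 = Round(s_0, k_0) = 0xBA
s_2 = Round(s_1, k_1) = 0x82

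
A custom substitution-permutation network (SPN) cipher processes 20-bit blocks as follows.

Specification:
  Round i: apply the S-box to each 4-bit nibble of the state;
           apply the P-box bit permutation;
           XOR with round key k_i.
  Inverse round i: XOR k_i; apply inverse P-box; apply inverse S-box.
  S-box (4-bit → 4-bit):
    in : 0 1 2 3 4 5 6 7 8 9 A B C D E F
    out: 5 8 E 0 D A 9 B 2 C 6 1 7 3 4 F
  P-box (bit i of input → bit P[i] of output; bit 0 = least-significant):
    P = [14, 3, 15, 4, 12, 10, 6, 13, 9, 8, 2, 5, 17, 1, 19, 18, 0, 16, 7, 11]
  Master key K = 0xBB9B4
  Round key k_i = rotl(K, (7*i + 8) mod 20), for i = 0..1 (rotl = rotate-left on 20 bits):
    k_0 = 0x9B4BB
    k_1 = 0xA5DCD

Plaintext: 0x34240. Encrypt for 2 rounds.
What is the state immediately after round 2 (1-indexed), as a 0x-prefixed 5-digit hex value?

s_0 = plaintext = 0x34240
s_1 = Round(s_0, k_0) = 0x745DF
s_2 = Round(s_1, k_1) = 0x580F4

0x580F4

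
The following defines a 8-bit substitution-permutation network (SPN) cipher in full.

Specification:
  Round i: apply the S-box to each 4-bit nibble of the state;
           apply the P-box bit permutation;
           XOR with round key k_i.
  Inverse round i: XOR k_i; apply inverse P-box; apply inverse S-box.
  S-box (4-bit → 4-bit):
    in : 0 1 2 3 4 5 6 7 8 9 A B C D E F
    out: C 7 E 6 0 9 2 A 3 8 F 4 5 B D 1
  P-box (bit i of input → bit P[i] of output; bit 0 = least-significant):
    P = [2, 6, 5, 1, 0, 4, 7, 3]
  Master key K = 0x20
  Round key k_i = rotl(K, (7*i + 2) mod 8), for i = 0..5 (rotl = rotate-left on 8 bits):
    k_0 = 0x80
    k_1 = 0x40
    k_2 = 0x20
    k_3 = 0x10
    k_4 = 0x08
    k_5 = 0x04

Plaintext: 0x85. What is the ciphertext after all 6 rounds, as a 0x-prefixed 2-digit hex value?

s_0 = plaintext = 0x85
s_1 = Round(s_0, k_0) = 0x97
s_2 = Round(s_1, k_1) = 0x0A
s_3 = Round(s_2, k_2) = 0xCE
s_4 = Round(s_3, k_3) = 0xB7
s_5 = Round(s_4, k_4) = 0xCA
s_6 = Round(s_5, k_5) = 0xE3

0xE3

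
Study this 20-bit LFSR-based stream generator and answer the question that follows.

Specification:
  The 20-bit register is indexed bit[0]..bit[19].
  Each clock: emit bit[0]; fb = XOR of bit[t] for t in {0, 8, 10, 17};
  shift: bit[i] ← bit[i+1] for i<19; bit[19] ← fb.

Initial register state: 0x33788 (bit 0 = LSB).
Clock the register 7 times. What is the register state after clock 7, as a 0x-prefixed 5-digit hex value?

0x5666F

reg_0 = 0x33788
clock 1: out=0, reg = 0x99BC4
clock 2: out=0, reg = 0xCCDE2
clock 3: out=0, reg = 0x666F1
clock 4: out=1, reg = 0xB3378
clock 5: out=0, reg = 0x599BC
clock 6: out=0, reg = 0xACCDE
clock 7: out=0, reg = 0x5666F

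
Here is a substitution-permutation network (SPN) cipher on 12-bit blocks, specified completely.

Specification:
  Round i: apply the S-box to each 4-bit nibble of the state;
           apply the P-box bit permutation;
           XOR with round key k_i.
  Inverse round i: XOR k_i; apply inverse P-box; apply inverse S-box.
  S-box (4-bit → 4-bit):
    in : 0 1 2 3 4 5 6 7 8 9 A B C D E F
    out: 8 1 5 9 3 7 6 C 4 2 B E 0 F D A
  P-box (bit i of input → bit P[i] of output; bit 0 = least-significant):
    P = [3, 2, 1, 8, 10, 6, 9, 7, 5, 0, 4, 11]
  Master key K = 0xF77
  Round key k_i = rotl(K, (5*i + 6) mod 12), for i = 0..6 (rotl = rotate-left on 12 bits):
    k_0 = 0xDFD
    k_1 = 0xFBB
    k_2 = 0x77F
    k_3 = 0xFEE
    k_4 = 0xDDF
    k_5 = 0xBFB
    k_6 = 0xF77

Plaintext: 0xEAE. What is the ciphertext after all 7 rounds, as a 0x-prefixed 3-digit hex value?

0x728

s_0 = plaintext = 0xEAE
s_1 = Round(s_0, k_0) = 0x007
s_2 = Round(s_1, k_1) = 0x639
s_3 = Round(s_2, k_2) = 0x3EA
s_4 = Round(s_3, k_3) = 0x042
s_5 = Round(s_4, k_4) = 0x195
s_6 = Round(s_5, k_5) = 0xB95
s_7 = Round(s_6, k_6) = 0x728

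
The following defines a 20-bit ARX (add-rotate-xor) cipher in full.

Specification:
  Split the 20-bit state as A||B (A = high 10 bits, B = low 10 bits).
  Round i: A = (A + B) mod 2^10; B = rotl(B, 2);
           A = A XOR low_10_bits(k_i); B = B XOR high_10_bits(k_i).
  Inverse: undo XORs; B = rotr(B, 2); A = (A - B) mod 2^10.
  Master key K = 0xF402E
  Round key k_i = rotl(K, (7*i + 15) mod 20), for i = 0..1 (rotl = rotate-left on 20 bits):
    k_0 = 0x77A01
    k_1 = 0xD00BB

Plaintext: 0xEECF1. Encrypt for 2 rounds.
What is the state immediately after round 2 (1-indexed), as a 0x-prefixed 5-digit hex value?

s_0 = plaintext = 0xEECF1
s_1 = Round(s_0, k_0) = 0xAB61A
s_2 = Round(s_1, k_1) = 0x1F32A

0x1F32A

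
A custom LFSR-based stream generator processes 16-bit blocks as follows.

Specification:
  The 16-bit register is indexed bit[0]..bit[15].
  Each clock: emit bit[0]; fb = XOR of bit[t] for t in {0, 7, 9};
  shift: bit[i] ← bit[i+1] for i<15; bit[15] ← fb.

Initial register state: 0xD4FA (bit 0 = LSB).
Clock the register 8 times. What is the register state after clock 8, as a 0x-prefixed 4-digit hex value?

0xB9D4

reg_0 = 0xD4FA
clock 1: out=0, reg = 0xEA7D
clock 2: out=1, reg = 0x753E
clock 3: out=0, reg = 0x3A9F
clock 4: out=1, reg = 0x9D4F
clock 5: out=1, reg = 0xCEA7
clock 6: out=1, reg = 0xE753
clock 7: out=1, reg = 0x73A9
clock 8: out=1, reg = 0xB9D4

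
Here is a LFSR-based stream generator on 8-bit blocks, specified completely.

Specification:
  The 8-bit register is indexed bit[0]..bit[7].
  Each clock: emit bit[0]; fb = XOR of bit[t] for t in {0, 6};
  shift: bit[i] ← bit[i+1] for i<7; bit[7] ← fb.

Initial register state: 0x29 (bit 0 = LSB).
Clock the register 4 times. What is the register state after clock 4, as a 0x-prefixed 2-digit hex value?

0xD2

reg_0 = 0x29
clock 1: out=1, reg = 0x94
clock 2: out=0, reg = 0x4A
clock 3: out=0, reg = 0xA5
clock 4: out=1, reg = 0xD2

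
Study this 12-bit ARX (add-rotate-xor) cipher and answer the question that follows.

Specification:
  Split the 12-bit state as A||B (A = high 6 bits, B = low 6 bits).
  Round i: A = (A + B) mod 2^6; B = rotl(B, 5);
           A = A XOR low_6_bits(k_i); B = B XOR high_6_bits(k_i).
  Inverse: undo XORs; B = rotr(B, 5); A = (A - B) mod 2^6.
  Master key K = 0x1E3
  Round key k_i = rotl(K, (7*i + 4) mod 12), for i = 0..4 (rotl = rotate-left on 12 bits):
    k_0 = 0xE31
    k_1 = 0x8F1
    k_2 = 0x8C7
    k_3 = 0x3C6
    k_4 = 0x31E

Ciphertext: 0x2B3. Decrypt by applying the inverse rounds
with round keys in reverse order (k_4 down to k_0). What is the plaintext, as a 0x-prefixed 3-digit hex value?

0x46F

s_0 = ciphertext = 0x2B3
s_1 = InvRound(s_0, k_4) = 0x57F
s_2 = InvRound(s_1, k_3) = 0xCA1
s_3 = InvRound(s_2, k_2) = 0xC44
s_4 = InvRound(s_3, k_1) = 0xC4F
s_5 = InvRound(s_4, k_0) = 0x46F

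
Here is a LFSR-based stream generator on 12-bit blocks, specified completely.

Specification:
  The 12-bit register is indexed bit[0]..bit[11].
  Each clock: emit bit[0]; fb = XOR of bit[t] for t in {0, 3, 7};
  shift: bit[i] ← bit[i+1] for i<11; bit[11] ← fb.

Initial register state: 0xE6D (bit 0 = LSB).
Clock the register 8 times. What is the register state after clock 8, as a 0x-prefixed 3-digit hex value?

0x3CE

reg_0 = 0xE6D
clock 1: out=1, reg = 0x736
clock 2: out=0, reg = 0x39B
clock 3: out=1, reg = 0x9CD
clock 4: out=1, reg = 0xCE6
clock 5: out=0, reg = 0xE73
clock 6: out=1, reg = 0xF39
clock 7: out=1, reg = 0x79C
clock 8: out=0, reg = 0x3CE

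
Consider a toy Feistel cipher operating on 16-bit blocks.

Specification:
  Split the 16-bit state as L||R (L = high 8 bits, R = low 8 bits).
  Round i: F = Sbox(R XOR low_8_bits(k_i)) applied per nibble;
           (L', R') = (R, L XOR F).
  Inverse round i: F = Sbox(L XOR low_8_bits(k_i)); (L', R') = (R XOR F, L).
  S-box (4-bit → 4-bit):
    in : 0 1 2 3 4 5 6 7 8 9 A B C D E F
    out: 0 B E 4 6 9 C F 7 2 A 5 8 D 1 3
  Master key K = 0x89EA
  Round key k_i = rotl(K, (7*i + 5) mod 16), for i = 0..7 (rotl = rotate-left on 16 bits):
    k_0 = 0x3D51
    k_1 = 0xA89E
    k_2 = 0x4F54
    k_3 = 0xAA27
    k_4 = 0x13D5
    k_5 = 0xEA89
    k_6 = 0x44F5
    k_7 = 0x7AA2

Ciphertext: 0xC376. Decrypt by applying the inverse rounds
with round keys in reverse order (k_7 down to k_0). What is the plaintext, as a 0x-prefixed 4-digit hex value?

s_0 = ciphertext = 0xC376
s_1 = InvRound(s_0, k_7) = 0xBDC3
s_2 = InvRound(s_1, k_6) = 0xA4BD
s_3 = InvRound(s_2, k_5) = 0x50A4
s_4 = InvRound(s_3, k_4) = 0xDD50
s_5 = InvRound(s_4, k_3) = 0x6ADD
s_6 = InvRound(s_5, k_2) = 0x9C6A
s_7 = InvRound(s_6, k_1) = 0x649C
s_8 = InvRound(s_7, k_0) = 0xD564

0xD564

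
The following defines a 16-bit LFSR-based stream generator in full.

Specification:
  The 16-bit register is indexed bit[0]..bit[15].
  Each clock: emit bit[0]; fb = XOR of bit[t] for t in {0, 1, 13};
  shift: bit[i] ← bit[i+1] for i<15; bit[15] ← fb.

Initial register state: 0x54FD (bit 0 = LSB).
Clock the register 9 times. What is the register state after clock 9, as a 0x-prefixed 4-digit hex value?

reg_0 = 0x54FD
clock 1: out=1, reg = 0xAA7E
clock 2: out=0, reg = 0x553F
clock 3: out=1, reg = 0x2A9F
clock 4: out=1, reg = 0x954F
clock 5: out=1, reg = 0x4AA7
clock 6: out=1, reg = 0x2553
clock 7: out=1, reg = 0x92A9
clock 8: out=1, reg = 0xC954
clock 9: out=0, reg = 0x64AA

0x64AA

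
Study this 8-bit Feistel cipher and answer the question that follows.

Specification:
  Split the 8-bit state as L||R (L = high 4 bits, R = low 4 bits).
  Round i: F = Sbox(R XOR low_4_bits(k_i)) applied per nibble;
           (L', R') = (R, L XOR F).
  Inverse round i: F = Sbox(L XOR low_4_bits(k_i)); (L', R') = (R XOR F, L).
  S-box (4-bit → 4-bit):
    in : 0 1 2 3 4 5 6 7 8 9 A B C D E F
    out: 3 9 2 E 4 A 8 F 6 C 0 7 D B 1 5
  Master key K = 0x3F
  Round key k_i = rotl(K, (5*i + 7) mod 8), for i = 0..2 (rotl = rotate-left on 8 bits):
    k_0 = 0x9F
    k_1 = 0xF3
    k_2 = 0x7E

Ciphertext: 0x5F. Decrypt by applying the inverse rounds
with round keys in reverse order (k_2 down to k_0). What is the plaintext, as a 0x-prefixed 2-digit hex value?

s_0 = ciphertext = 0x5F
s_1 = InvRound(s_0, k_2) = 0x85
s_2 = InvRound(s_1, k_1) = 0x28
s_3 = InvRound(s_2, k_0) = 0x32

0x32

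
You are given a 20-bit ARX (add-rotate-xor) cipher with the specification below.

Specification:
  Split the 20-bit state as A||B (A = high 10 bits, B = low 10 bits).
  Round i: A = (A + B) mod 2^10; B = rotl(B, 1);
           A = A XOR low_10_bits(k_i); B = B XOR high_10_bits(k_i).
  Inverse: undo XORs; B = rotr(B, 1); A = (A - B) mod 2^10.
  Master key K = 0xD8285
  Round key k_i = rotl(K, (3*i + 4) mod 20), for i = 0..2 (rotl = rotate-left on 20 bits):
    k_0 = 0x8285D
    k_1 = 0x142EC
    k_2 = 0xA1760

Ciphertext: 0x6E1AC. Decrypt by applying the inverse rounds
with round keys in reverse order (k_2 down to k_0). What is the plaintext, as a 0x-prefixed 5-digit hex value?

s_0 = ciphertext = 0x6E1AC
s_1 = InvRound(s_0, k_2) = 0xD1394
s_2 = InvRound(s_1, k_1) = 0xF19E2
s_3 = InvRound(s_2, k_0) = 0x69DF4

0x69DF4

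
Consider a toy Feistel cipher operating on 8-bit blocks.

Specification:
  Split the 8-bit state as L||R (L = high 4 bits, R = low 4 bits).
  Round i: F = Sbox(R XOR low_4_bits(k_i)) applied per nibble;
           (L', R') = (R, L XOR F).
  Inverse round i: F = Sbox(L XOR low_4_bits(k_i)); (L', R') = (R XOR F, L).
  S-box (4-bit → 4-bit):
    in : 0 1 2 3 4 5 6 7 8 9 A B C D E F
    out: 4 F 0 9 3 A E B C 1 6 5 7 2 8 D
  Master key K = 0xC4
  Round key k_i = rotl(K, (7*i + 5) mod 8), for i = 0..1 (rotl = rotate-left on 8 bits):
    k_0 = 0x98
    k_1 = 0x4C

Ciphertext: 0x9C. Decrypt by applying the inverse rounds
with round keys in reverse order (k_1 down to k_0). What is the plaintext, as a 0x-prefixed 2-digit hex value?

s_0 = ciphertext = 0x9C
s_1 = InvRound(s_0, k_1) = 0x69
s_2 = InvRound(s_1, k_0) = 0x16

0x16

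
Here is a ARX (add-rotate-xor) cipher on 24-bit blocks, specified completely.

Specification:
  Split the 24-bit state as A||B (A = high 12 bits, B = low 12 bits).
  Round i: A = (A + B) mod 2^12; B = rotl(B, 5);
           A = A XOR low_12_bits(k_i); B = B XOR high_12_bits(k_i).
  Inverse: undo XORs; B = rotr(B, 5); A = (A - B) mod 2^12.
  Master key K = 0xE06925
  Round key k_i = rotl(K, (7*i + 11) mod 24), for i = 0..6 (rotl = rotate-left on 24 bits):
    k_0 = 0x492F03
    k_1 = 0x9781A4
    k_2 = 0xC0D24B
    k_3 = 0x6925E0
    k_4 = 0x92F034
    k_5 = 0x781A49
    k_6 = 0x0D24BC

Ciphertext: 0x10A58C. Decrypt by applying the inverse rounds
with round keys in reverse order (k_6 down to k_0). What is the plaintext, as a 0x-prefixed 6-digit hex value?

0xA1C814

s_0 = ciphertext = 0x10A58C
s_1 = InvRound(s_0, k_6) = 0x68CF2A
s_2 = InvRound(s_1, k_5) = 0x7005C5
s_3 = InvRound(s_2, k_4) = 0x1CD567
s_4 = InvRound(s_3, k_3) = 0x98EA9F
s_5 = InvRound(s_4, k_2) = 0x291934
s_6 = InvRound(s_5, k_1) = 0xD33602
s_7 = InvRound(s_6, k_0) = 0xA1C814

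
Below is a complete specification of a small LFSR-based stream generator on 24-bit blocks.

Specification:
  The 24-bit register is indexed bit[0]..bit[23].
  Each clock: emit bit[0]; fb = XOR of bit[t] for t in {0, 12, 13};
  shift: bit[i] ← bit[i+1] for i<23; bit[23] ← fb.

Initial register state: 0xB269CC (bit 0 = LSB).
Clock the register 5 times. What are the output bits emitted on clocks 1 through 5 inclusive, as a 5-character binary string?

00110

reg_0 = 0xB269CC
clock 1: out=0, reg = 0xD934E6
clock 2: out=0, reg = 0x6C9A73
clock 3: out=1, reg = 0x364D39
clock 4: out=1, reg = 0x9B269C
clock 5: out=0, reg = 0xCD934E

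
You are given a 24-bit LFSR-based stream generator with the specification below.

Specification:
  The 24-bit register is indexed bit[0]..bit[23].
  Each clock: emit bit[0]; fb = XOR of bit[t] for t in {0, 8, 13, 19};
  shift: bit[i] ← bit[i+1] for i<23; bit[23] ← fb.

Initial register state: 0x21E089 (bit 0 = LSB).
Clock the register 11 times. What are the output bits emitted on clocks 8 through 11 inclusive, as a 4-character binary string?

reg_0 = 0x21E089
clock 1: out=1, reg = 0x10F044
clock 2: out=0, reg = 0x887822
clock 3: out=0, reg = 0x443C11
clock 4: out=1, reg = 0x221E08
clock 5: out=0, reg = 0x110F04
clock 6: out=0, reg = 0x888782
clock 7: out=0, reg = 0x4443C1
clock 8: out=1, reg = 0x2221E0
clock 9: out=0, reg = 0x1110F0
clock 10: out=0, reg = 0x088878
clock 11: out=0, reg = 0x84443C

1000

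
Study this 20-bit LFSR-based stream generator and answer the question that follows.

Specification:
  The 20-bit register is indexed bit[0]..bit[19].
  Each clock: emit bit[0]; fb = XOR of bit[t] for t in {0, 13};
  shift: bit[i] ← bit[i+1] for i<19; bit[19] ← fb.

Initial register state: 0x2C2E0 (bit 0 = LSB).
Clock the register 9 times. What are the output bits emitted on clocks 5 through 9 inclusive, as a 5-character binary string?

01110

reg_0 = 0x2C2E0
clock 1: out=0, reg = 0x16170
clock 2: out=0, reg = 0x8B0B8
clock 3: out=0, reg = 0xC585C
clock 4: out=0, reg = 0x62C2E
clock 5: out=0, reg = 0xB1617
clock 6: out=1, reg = 0xD8B0B
clock 7: out=1, reg = 0xEC585
clock 8: out=1, reg = 0xF62C2
clock 9: out=0, reg = 0xFB161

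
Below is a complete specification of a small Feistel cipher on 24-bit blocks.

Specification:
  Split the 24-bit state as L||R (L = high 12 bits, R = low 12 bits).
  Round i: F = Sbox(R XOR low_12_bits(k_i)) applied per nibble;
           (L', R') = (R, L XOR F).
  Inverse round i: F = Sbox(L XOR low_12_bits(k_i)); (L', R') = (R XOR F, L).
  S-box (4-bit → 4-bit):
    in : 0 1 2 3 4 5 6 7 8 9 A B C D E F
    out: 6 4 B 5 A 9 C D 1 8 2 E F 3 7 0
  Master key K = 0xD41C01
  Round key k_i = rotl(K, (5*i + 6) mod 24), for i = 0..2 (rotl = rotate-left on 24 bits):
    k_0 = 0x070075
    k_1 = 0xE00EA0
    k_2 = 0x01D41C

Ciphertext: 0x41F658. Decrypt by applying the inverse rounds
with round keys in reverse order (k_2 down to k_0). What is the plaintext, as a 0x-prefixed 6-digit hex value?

0x54539C

s_0 = ciphertext = 0x41F658
s_1 = InvRound(s_0, k_2) = 0x03D41F
s_2 = InvRound(s_1, k_1) = 0x39C03D
s_3 = InvRound(s_2, k_0) = 0x54539C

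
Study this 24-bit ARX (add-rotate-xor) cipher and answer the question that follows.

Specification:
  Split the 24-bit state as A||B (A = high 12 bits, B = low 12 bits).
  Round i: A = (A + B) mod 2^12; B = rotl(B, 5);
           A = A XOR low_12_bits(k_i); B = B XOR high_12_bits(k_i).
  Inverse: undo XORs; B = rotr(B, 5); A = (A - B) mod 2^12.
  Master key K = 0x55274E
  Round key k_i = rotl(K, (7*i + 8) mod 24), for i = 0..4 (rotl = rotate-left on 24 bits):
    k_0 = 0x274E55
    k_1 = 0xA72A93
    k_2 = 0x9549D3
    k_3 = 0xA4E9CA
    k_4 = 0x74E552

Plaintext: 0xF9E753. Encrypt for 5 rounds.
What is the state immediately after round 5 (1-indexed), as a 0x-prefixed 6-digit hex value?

0xDAE5DB

s_0 = plaintext = 0xF9E753
s_1 = Round(s_0, k_0) = 0x8A481A
s_2 = Round(s_1, k_1) = 0xA2D922
s_3 = Round(s_2, k_2) = 0xA9CD06
s_4 = Round(s_3, k_3) = 0xE68A94
s_5 = Round(s_4, k_4) = 0xDAE5DB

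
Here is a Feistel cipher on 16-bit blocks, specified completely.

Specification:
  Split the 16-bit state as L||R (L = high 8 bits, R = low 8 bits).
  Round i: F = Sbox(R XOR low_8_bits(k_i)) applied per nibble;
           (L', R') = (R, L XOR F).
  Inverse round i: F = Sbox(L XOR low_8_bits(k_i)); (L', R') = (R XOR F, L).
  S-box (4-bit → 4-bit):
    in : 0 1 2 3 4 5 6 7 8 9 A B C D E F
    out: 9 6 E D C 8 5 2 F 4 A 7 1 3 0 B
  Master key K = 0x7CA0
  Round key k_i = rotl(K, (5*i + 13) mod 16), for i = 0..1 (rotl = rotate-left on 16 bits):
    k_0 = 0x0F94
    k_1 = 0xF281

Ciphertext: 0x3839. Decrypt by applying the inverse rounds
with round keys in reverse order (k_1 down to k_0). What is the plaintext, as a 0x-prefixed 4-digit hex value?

s_0 = ciphertext = 0x3839
s_1 = InvRound(s_0, k_1) = 0x4D38
s_2 = InvRound(s_1, k_0) = 0x0C4D

0x0C4D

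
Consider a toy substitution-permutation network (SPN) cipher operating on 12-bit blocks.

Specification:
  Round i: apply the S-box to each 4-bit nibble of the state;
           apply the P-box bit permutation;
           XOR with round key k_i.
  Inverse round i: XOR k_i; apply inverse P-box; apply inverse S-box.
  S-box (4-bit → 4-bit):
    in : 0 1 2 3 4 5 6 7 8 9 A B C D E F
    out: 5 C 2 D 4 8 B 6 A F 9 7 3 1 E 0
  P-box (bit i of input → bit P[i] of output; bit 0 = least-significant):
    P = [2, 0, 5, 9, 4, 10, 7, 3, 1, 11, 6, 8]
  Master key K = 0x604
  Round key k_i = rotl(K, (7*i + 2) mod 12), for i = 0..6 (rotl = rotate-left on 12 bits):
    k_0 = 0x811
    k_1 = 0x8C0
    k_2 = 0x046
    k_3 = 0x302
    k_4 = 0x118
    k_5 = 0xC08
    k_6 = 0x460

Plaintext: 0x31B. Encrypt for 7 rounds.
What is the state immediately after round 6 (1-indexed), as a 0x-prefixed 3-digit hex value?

0x952

s_0 = plaintext = 0x31B
s_1 = Round(s_0, k_0) = 0x9FE
s_2 = Round(s_1, k_1) = 0x3A3
s_3 = Round(s_2, k_2) = 0x338
s_4 = Round(s_3, k_3) = 0x0D9
s_5 = Round(s_4, k_4) = 0x36F
s_6 = Round(s_5, k_5) = 0x952
s_7 = Round(s_6, k_6) = 0xD2B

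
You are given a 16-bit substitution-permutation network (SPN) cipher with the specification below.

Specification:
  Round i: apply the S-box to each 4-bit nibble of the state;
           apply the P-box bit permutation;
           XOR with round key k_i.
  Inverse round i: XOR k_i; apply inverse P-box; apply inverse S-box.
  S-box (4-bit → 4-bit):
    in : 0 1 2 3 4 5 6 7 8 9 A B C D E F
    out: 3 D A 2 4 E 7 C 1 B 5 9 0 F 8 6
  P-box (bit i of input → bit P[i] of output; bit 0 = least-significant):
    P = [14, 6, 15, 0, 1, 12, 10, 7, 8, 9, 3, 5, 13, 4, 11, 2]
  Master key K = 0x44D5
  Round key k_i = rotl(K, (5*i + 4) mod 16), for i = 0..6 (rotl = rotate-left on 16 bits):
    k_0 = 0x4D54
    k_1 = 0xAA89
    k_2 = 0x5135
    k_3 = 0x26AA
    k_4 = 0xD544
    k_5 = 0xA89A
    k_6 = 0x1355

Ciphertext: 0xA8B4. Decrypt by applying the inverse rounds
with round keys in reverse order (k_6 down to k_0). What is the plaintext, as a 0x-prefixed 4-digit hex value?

s_0 = ciphertext = 0xA8B4
s_1 = InvRound(s_0, k_6) = 0xA925
s_2 = InvRound(s_1, k_5) = 0x21BE
s_3 = InvRound(s_2, k_4) = 0x07D6
s_4 = InvRound(s_3, k_3) = 0x91C3
s_5 = InvRound(s_4, k_2) = 0x2EB6
s_6 = InvRound(s_5, k_1) = 0x27A7
s_7 = InvRound(s_6, k_0) = 0x62B9

0x62B9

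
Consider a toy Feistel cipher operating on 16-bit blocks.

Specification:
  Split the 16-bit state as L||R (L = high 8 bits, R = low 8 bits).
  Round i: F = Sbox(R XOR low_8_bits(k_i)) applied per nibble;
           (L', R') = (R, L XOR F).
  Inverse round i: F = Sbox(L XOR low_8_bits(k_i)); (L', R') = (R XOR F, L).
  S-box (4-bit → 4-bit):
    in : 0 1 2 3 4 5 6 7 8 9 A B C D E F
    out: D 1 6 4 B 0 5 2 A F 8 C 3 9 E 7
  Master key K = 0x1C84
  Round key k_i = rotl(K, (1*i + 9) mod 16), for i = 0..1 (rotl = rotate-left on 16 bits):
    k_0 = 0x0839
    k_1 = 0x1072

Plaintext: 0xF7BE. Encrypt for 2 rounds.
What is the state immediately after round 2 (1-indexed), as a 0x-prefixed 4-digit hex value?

0x55DC

s_0 = plaintext = 0xF7BE
s_1 = Round(s_0, k_0) = 0xBE55
s_2 = Round(s_1, k_1) = 0x55DC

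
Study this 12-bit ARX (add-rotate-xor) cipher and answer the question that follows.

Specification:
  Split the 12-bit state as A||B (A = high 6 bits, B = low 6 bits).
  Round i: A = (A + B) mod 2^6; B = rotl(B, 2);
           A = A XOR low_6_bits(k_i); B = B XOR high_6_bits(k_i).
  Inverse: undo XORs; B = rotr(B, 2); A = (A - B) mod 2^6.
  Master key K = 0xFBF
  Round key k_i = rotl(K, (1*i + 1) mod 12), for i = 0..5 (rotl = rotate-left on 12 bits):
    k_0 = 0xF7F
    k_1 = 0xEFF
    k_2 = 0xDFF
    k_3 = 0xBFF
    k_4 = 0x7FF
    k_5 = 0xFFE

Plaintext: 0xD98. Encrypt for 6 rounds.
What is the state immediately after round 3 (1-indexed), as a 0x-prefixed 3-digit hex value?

0x0DF

s_0 = plaintext = 0xD98
s_1 = Round(s_0, k_0) = 0xC5C
s_2 = Round(s_1, k_1) = 0xC8A
s_3 = Round(s_2, k_2) = 0x0DF
s_4 = Round(s_3, k_3) = 0x752
s_5 = Round(s_4, k_4) = 0x416
s_6 = Round(s_5, k_5) = 0x626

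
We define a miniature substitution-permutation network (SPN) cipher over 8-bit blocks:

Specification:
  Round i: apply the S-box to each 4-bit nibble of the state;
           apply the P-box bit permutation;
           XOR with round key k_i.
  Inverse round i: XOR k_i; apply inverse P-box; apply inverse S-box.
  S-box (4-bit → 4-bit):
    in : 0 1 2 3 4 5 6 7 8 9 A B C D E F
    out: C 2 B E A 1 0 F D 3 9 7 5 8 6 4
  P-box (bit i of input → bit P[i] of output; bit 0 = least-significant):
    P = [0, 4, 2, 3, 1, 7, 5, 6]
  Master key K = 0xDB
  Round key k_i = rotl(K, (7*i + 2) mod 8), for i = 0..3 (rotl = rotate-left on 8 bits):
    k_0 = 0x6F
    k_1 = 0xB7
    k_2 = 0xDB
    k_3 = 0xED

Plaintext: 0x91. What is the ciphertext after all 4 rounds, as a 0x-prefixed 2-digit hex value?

0xE7

s_0 = plaintext = 0x91
s_1 = Round(s_0, k_0) = 0xFD
s_2 = Round(s_1, k_1) = 0x9F
s_3 = Round(s_2, k_2) = 0x5D
s_4 = Round(s_3, k_3) = 0xE7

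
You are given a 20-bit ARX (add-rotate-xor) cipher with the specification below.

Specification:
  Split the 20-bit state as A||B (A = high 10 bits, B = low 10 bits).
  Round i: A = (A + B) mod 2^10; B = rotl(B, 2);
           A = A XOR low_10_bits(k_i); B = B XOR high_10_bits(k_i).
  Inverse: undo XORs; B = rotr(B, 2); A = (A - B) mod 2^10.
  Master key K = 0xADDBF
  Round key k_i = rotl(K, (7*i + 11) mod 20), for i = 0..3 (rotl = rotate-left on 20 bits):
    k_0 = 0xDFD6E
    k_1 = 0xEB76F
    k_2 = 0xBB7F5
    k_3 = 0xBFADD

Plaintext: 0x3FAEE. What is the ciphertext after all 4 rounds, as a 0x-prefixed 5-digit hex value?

s_0 = plaintext = 0x3FAEE
s_1 = Round(s_0, k_0) = 0xA08C5
s_2 = Round(s_1, k_1) = 0x0A0B9
s_3 = Round(s_2, k_2) = 0xC5009
s_4 = Round(s_3, k_3) = 0x702DA

0x702DA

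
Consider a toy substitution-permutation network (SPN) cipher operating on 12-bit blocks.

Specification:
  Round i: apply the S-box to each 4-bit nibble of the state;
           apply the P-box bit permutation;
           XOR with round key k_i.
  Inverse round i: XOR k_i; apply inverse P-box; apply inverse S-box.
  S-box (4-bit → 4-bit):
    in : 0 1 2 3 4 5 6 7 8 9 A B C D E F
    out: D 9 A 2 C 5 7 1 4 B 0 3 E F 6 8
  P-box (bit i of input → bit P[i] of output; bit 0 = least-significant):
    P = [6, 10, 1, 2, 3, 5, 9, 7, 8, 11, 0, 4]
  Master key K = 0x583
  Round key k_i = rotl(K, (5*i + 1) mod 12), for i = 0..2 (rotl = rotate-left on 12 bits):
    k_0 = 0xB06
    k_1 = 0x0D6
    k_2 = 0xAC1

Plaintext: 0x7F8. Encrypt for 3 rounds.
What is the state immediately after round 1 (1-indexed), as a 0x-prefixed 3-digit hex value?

0xA84

s_0 = plaintext = 0x7F8
s_1 = Round(s_0, k_0) = 0xA84
s_2 = Round(s_1, k_1) = 0x2D0
s_3 = Round(s_2, k_2) = 0x03F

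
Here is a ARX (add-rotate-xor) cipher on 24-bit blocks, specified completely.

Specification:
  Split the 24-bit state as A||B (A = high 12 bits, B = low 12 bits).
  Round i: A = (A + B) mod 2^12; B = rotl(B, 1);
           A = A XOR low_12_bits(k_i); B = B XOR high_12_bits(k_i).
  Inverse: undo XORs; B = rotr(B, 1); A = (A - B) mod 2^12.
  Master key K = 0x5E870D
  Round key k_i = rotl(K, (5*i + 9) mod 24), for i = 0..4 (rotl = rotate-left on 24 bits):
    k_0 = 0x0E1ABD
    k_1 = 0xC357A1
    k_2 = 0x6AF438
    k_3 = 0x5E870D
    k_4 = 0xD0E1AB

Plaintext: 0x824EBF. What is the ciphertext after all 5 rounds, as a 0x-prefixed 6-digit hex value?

s_0 = plaintext = 0x824EBF
s_1 = Round(s_0, k_0) = 0xC5ED9E
s_2 = Round(s_1, k_1) = 0xE5D708
s_3 = Round(s_2, k_2) = 0x15D8BF
s_4 = Round(s_3, k_3) = 0xD11497
s_5 = Round(s_4, k_4) = 0x003420

0x003420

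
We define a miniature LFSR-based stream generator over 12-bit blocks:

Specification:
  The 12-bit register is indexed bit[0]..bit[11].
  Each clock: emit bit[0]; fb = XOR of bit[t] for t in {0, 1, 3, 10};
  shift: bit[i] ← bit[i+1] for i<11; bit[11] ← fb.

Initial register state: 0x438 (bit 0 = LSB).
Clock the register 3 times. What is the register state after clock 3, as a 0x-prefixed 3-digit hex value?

reg_0 = 0x438
clock 1: out=0, reg = 0x21C
clock 2: out=0, reg = 0x90E
clock 3: out=0, reg = 0x487

0x487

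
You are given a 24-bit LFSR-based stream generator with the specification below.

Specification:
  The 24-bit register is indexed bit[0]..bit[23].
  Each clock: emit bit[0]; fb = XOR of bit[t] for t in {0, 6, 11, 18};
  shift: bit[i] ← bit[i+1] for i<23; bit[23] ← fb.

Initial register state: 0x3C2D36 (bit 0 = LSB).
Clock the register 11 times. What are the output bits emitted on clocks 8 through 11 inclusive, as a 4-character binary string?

0101

reg_0 = 0x3C2D36
clock 1: out=0, reg = 0x1E169B
clock 2: out=1, reg = 0x0F0B4D
clock 3: out=1, reg = 0x0785A6
clock 4: out=0, reg = 0x83C2D3
clock 5: out=1, reg = 0x41E169
clock 6: out=1, reg = 0x20F0B4
clock 7: out=0, reg = 0x10785A
clock 8: out=0, reg = 0x083C2D
clock 9: out=1, reg = 0x041E16
clock 10: out=0, reg = 0x020F0B
clock 11: out=1, reg = 0x010785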